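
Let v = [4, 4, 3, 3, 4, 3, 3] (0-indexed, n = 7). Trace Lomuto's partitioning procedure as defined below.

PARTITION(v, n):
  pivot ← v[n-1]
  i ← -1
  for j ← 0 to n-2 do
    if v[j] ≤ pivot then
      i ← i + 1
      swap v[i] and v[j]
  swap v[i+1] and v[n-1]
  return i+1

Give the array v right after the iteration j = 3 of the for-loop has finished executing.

pivot = v[6] = 3; i = -1
j=0: v[0]=4 > 3 → no swap
j=1: v[1]=4 > 3 → no swap
j=2: v[2]=3 ≤ 3 → i=0, swap v[0],v[2] → [3, 4, 4, 3, 4, 3, 3]
j=3: v[3]=3 ≤ 3 → i=1, swap v[1],v[3] → [3, 3, 4, 4, 4, 3, 3]
(after j=3) v = [3, 3, 4, 4, 4, 3, 3]

[3, 3, 4, 4, 4, 3, 3]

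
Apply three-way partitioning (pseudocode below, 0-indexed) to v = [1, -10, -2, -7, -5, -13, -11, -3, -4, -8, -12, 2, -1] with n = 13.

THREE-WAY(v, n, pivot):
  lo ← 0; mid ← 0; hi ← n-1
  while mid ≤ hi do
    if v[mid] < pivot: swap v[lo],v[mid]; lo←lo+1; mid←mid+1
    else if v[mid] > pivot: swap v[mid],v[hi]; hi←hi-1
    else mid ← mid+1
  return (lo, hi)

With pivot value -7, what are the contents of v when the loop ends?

[-12, -10, -8, -11, -13, -7, -3, -4, -5, -2, 2, -1, 1]

lo=0 mid=0 hi=12
1>-7: swap(0,12), hi=11 ⇒ [-1, -10, -2, -7, -5, -13, -11, -3, -4, -8, -12, 2, 1]
-1>-7: swap(0,11), hi=10 ⇒ [2, -10, -2, -7, -5, -13, -11, -3, -4, -8, -12, -1, 1]
2>-7: swap(0,10), hi=9 ⇒ [-12, -10, -2, -7, -5, -13, -11, -3, -4, -8, 2, -1, 1]
-12<-7: swap(0,0), lo=1 mid=1 ⇒ [-12, -10, -2, -7, -5, -13, -11, -3, -4, -8, 2, -1, 1]
-10<-7: swap(1,1), lo=2 mid=2 ⇒ [-12, -10, -2, -7, -5, -13, -11, -3, -4, -8, 2, -1, 1]
-2>-7: swap(2,9), hi=8 ⇒ [-12, -10, -8, -7, -5, -13, -11, -3, -4, -2, 2, -1, 1]
-8<-7: swap(2,2), lo=3 mid=3 ⇒ [-12, -10, -8, -7, -5, -13, -11, -3, -4, -2, 2, -1, 1]
-7=-7: mid=4
-5>-7: swap(4,8), hi=7 ⇒ [-12, -10, -8, -7, -4, -13, -11, -3, -5, -2, 2, -1, 1]
-4>-7: swap(4,7), hi=6 ⇒ [-12, -10, -8, -7, -3, -13, -11, -4, -5, -2, 2, -1, 1]
-3>-7: swap(4,6), hi=5 ⇒ [-12, -10, -8, -7, -11, -13, -3, -4, -5, -2, 2, -1, 1]
-11<-7: swap(3,4), lo=4 mid=5 ⇒ [-12, -10, -8, -11, -7, -13, -3, -4, -5, -2, 2, -1, 1]
-13<-7: swap(4,5), lo=5 mid=6 ⇒ [-12, -10, -8, -11, -13, -7, -3, -4, -5, -2, 2, -1, 1]
done. lo=5 hi=5; v=[-12, -10, -8, -11, -13, -7, -3, -4, -5, -2, 2, -1, 1]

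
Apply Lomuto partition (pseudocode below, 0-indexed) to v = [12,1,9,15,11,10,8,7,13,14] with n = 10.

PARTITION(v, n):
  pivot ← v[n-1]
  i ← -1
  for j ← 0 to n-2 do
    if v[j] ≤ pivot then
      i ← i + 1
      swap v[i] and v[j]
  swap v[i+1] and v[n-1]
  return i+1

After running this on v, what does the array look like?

[12,1,9,11,10,8,7,13,14,15]

pivot = v[9] = 14; i = -1
j=0: v[0]=12 ≤ 14 → i=0, swap v[0],v[0] (no change) → [12,1,9,15,11,10,8,7,13,14]
j=1: v[1]=1 ≤ 14 → i=1, swap v[1],v[1] (no change) → [12,1,9,15,11,10,8,7,13,14]
j=2: v[2]=9 ≤ 14 → i=2, swap v[2],v[2] (no change) → [12,1,9,15,11,10,8,7,13,14]
j=3: v[3]=15 > 14 → no swap
j=4: v[4]=11 ≤ 14 → i=3, swap v[3],v[4] → [12,1,9,11,15,10,8,7,13,14]
j=5: v[5]=10 ≤ 14 → i=4, swap v[4],v[5] → [12,1,9,11,10,15,8,7,13,14]
j=6: v[6]=8 ≤ 14 → i=5, swap v[5],v[6] → [12,1,9,11,10,8,15,7,13,14]
j=7: v[7]=7 ≤ 14 → i=6, swap v[6],v[7] → [12,1,9,11,10,8,7,15,13,14]
j=8: v[8]=13 ≤ 14 → i=7, swap v[7],v[8] → [12,1,9,11,10,8,7,13,15,14]
final swap v[8],v[9] → [12,1,9,11,10,8,7,13,14,15]; return 8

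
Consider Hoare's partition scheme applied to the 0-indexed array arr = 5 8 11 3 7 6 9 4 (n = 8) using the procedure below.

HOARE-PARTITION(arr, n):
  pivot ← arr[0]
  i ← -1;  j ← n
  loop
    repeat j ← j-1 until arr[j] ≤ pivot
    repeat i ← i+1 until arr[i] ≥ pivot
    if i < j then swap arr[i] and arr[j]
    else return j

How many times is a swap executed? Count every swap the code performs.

2

pivot = arr[0] = 5; i = -1, j = 8
j→7 (arr[7]=4≤5), i→0 (arr[0]=5≥5); i<j, swap → 4 8 11 3 7 6 9 5
j→3 (arr[3]=3≤5), i→1 (arr[1]=8≥5); i<j, swap → 4 3 11 8 7 6 9 5
j→1, i→2; i≥j, return j=1. arr = 4 3 11 8 7 6 9 5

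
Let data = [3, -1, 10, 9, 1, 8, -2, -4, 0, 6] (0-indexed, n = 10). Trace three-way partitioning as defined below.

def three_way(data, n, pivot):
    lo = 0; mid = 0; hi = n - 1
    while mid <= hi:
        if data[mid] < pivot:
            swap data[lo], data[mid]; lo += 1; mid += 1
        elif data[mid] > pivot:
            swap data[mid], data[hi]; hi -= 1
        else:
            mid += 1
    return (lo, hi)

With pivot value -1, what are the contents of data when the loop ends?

lo=0 mid=0 hi=9
3>-1: swap(0,9), hi=8 ⇒ [6, -1, 10, 9, 1, 8, -2, -4, 0, 3]
6>-1: swap(0,8), hi=7 ⇒ [0, -1, 10, 9, 1, 8, -2, -4, 6, 3]
0>-1: swap(0,7), hi=6 ⇒ [-4, -1, 10, 9, 1, 8, -2, 0, 6, 3]
-4<-1: swap(0,0), lo=1 mid=1 ⇒ [-4, -1, 10, 9, 1, 8, -2, 0, 6, 3]
-1=-1: mid=2
10>-1: swap(2,6), hi=5 ⇒ [-4, -1, -2, 9, 1, 8, 10, 0, 6, 3]
-2<-1: swap(1,2), lo=2 mid=3 ⇒ [-4, -2, -1, 9, 1, 8, 10, 0, 6, 3]
9>-1: swap(3,5), hi=4 ⇒ [-4, -2, -1, 8, 1, 9, 10, 0, 6, 3]
8>-1: swap(3,4), hi=3 ⇒ [-4, -2, -1, 1, 8, 9, 10, 0, 6, 3]
1>-1: swap(3,3), hi=2 ⇒ [-4, -2, -1, 1, 8, 9, 10, 0, 6, 3]
done. lo=2 hi=2; data=[-4, -2, -1, 1, 8, 9, 10, 0, 6, 3]

[-4, -2, -1, 1, 8, 9, 10, 0, 6, 3]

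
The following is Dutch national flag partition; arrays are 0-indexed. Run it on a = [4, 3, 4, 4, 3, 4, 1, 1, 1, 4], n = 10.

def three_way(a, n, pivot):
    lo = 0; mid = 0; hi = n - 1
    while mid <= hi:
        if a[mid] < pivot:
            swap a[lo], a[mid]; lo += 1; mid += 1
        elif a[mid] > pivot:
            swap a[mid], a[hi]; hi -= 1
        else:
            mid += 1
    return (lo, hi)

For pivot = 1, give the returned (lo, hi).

lo=0 mid=0 hi=9
4>1: swap(0,9), hi=8 ⇒ [4, 3, 4, 4, 3, 4, 1, 1, 1, 4]
4>1: swap(0,8), hi=7 ⇒ [1, 3, 4, 4, 3, 4, 1, 1, 4, 4]
1=1: mid=1
3>1: swap(1,7), hi=6 ⇒ [1, 1, 4, 4, 3, 4, 1, 3, 4, 4]
1=1: mid=2
4>1: swap(2,6), hi=5 ⇒ [1, 1, 1, 4, 3, 4, 4, 3, 4, 4]
1=1: mid=3
4>1: swap(3,5), hi=4 ⇒ [1, 1, 1, 4, 3, 4, 4, 3, 4, 4]
4>1: swap(3,4), hi=3 ⇒ [1, 1, 1, 3, 4, 4, 4, 3, 4, 4]
3>1: swap(3,3), hi=2 ⇒ [1, 1, 1, 3, 4, 4, 4, 3, 4, 4]
done. lo=0 hi=2; a=[1, 1, 1, 3, 4, 4, 4, 3, 4, 4]

(0, 2)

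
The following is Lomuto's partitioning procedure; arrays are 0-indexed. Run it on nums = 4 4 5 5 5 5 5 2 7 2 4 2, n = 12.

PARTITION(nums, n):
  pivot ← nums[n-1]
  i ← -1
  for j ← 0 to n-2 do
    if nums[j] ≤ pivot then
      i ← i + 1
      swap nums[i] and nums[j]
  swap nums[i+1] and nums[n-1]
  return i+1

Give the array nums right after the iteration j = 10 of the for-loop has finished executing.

pivot=2, i=-1
j=0: 4>2, skip
j=1: 4>2, skip
j=2: 5>2, skip
j=3: 5>2, skip
j=4: 5>2, skip
j=5: 5>2, skip
j=6: 5>2, skip
j=7: 2≤2, i=0, swap(0,7) ⇒ 2 4 5 5 5 5 5 4 7 2 4 2
j=8: 7>2, skip
j=9: 2≤2, i=1, swap(1,9) ⇒ 2 2 5 5 5 5 5 4 7 4 4 2
j=10: 4>2, skip
(after j=10) nums = 2 2 5 5 5 5 5 4 7 4 4 2

2 2 5 5 5 5 5 4 7 4 4 2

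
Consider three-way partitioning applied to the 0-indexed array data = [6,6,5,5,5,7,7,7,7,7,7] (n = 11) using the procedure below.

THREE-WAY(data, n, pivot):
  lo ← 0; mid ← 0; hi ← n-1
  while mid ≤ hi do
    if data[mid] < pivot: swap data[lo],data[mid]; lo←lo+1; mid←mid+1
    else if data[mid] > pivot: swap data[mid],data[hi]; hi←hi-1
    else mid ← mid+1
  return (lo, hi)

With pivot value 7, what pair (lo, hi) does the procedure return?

(5, 10)

pivot = 7; lo=0, mid=0, hi=10
data[mid]=6<7: swap data[0],data[0]; lo=1,mid=1 → [6,6,5,5,5,7,7,7,7,7,7]
data[mid]=6<7: swap data[1],data[1]; lo=2,mid=2 → [6,6,5,5,5,7,7,7,7,7,7]
data[mid]=5<7: swap data[2],data[2]; lo=3,mid=3 → [6,6,5,5,5,7,7,7,7,7,7]
data[mid]=5<7: swap data[3],data[3]; lo=4,mid=4 → [6,6,5,5,5,7,7,7,7,7,7]
data[mid]=5<7: swap data[4],data[4]; lo=5,mid=5 → [6,6,5,5,5,7,7,7,7,7,7]
data[mid]=7=7: mid=6
data[mid]=7=7: mid=7
data[mid]=7=7: mid=8
data[mid]=7=7: mid=9
data[mid]=7=7: mid=10
data[mid]=7=7: mid=11
end: lo=5, hi=10; data = [6,6,5,5,5,7,7,7,7,7,7]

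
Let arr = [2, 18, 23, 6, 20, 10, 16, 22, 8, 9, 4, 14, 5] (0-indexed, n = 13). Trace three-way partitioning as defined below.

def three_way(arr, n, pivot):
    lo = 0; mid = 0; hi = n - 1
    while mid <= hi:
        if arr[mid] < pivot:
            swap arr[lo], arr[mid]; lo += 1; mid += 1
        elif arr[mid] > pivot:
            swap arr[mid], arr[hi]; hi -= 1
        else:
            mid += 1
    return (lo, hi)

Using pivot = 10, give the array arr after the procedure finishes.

pivot = 10; lo=0, mid=0, hi=12
arr[mid]=2<10: swap arr[0],arr[0]; lo=1,mid=1 → [2, 18, 23, 6, 20, 10, 16, 22, 8, 9, 4, 14, 5]
arr[mid]=18>10: swap arr[1],arr[12]; hi=11 → [2, 5, 23, 6, 20, 10, 16, 22, 8, 9, 4, 14, 18]
arr[mid]=5<10: swap arr[1],arr[1]; lo=2,mid=2 → [2, 5, 23, 6, 20, 10, 16, 22, 8, 9, 4, 14, 18]
arr[mid]=23>10: swap arr[2],arr[11]; hi=10 → [2, 5, 14, 6, 20, 10, 16, 22, 8, 9, 4, 23, 18]
arr[mid]=14>10: swap arr[2],arr[10]; hi=9 → [2, 5, 4, 6, 20, 10, 16, 22, 8, 9, 14, 23, 18]
arr[mid]=4<10: swap arr[2],arr[2]; lo=3,mid=3 → [2, 5, 4, 6, 20, 10, 16, 22, 8, 9, 14, 23, 18]
arr[mid]=6<10: swap arr[3],arr[3]; lo=4,mid=4 → [2, 5, 4, 6, 20, 10, 16, 22, 8, 9, 14, 23, 18]
arr[mid]=20>10: swap arr[4],arr[9]; hi=8 → [2, 5, 4, 6, 9, 10, 16, 22, 8, 20, 14, 23, 18]
arr[mid]=9<10: swap arr[4],arr[4]; lo=5,mid=5 → [2, 5, 4, 6, 9, 10, 16, 22, 8, 20, 14, 23, 18]
arr[mid]=10=10: mid=6
arr[mid]=16>10: swap arr[6],arr[8]; hi=7 → [2, 5, 4, 6, 9, 10, 8, 22, 16, 20, 14, 23, 18]
arr[mid]=8<10: swap arr[5],arr[6]; lo=6,mid=7 → [2, 5, 4, 6, 9, 8, 10, 22, 16, 20, 14, 23, 18]
arr[mid]=22>10: swap arr[7],arr[7]; hi=6 → [2, 5, 4, 6, 9, 8, 10, 22, 16, 20, 14, 23, 18]
end: lo=6, hi=6; arr = [2, 5, 4, 6, 9, 8, 10, 22, 16, 20, 14, 23, 18]

[2, 5, 4, 6, 9, 8, 10, 22, 16, 20, 14, 23, 18]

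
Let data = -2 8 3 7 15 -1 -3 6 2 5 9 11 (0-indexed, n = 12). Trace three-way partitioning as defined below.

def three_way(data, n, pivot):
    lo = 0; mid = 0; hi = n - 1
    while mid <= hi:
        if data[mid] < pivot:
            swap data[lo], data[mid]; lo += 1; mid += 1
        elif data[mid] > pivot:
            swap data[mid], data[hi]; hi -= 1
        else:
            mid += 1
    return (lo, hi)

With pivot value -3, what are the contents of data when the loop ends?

-3 3 7 15 -1 8 6 2 5 9 11 -2

lo=0 mid=0 hi=11
-2>-3: swap(0,11), hi=10 ⇒ 11 8 3 7 15 -1 -3 6 2 5 9 -2
11>-3: swap(0,10), hi=9 ⇒ 9 8 3 7 15 -1 -3 6 2 5 11 -2
9>-3: swap(0,9), hi=8 ⇒ 5 8 3 7 15 -1 -3 6 2 9 11 -2
5>-3: swap(0,8), hi=7 ⇒ 2 8 3 7 15 -1 -3 6 5 9 11 -2
2>-3: swap(0,7), hi=6 ⇒ 6 8 3 7 15 -1 -3 2 5 9 11 -2
6>-3: swap(0,6), hi=5 ⇒ -3 8 3 7 15 -1 6 2 5 9 11 -2
-3=-3: mid=1
8>-3: swap(1,5), hi=4 ⇒ -3 -1 3 7 15 8 6 2 5 9 11 -2
-1>-3: swap(1,4), hi=3 ⇒ -3 15 3 7 -1 8 6 2 5 9 11 -2
15>-3: swap(1,3), hi=2 ⇒ -3 7 3 15 -1 8 6 2 5 9 11 -2
7>-3: swap(1,2), hi=1 ⇒ -3 3 7 15 -1 8 6 2 5 9 11 -2
3>-3: swap(1,1), hi=0 ⇒ -3 3 7 15 -1 8 6 2 5 9 11 -2
done. lo=0 hi=0; data=-3 3 7 15 -1 8 6 2 5 9 11 -2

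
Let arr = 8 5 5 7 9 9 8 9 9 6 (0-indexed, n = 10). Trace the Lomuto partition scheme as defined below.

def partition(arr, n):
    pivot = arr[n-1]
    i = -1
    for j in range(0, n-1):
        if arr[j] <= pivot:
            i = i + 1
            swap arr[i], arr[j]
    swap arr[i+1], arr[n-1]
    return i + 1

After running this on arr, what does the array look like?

5 5 6 7 9 9 8 9 9 8

pivot = arr[9] = 6; i = -1
j=0: arr[0]=8 > 6 → no swap
j=1: arr[1]=5 ≤ 6 → i=0, swap arr[0],arr[1] → 5 8 5 7 9 9 8 9 9 6
j=2: arr[2]=5 ≤ 6 → i=1, swap arr[1],arr[2] → 5 5 8 7 9 9 8 9 9 6
j=3: arr[3]=7 > 6 → no swap
j=4: arr[4]=9 > 6 → no swap
j=5: arr[5]=9 > 6 → no swap
j=6: arr[6]=8 > 6 → no swap
j=7: arr[7]=9 > 6 → no swap
j=8: arr[8]=9 > 6 → no swap
final swap arr[2],arr[9] → 5 5 6 7 9 9 8 9 9 8; return 2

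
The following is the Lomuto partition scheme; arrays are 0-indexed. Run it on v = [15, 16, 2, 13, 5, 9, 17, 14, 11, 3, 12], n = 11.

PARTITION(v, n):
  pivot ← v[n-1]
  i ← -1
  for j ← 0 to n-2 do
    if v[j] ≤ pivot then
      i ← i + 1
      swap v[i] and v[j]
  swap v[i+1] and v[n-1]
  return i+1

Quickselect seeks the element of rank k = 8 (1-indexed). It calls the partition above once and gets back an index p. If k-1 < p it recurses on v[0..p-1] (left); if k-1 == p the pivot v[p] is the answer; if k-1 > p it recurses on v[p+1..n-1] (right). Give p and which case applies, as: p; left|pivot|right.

pivot=12, i=-1
j=0: 15>12, skip
j=1: 16>12, skip
j=2: 2≤12, i=0, swap(0,2) ⇒ [2, 16, 15, 13, 5, 9, 17, 14, 11, 3, 12]
j=3: 13>12, skip
j=4: 5≤12, i=1, swap(1,4) ⇒ [2, 5, 15, 13, 16, 9, 17, 14, 11, 3, 12]
j=5: 9≤12, i=2, swap(2,5) ⇒ [2, 5, 9, 13, 16, 15, 17, 14, 11, 3, 12]
j=6: 17>12, skip
j=7: 14>12, skip
j=8: 11≤12, i=3, swap(3,8) ⇒ [2, 5, 9, 11, 16, 15, 17, 14, 13, 3, 12]
j=9: 3≤12, i=4, swap(4,9) ⇒ [2, 5, 9, 11, 3, 15, 17, 14, 13, 16, 12]
swap(5,10) ⇒ [2, 5, 9, 11, 3, 12, 17, 14, 13, 16, 15]; return 5
p = 5; k-1 = 7 > 5 ⇒ right

5; right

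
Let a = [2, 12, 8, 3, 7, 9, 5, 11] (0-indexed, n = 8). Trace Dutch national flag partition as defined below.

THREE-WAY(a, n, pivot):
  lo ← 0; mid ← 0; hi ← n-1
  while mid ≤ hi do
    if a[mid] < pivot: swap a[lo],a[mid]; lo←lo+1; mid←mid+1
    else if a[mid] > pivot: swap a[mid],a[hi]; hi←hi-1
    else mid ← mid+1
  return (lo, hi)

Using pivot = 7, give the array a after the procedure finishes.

lo=0 mid=0 hi=7
2<7: swap(0,0), lo=1 mid=1 ⇒ [2, 12, 8, 3, 7, 9, 5, 11]
12>7: swap(1,7), hi=6 ⇒ [2, 11, 8, 3, 7, 9, 5, 12]
11>7: swap(1,6), hi=5 ⇒ [2, 5, 8, 3, 7, 9, 11, 12]
5<7: swap(1,1), lo=2 mid=2 ⇒ [2, 5, 8, 3, 7, 9, 11, 12]
8>7: swap(2,5), hi=4 ⇒ [2, 5, 9, 3, 7, 8, 11, 12]
9>7: swap(2,4), hi=3 ⇒ [2, 5, 7, 3, 9, 8, 11, 12]
7=7: mid=3
3<7: swap(2,3), lo=3 mid=4 ⇒ [2, 5, 3, 7, 9, 8, 11, 12]
done. lo=3 hi=3; a=[2, 5, 3, 7, 9, 8, 11, 12]

[2, 5, 3, 7, 9, 8, 11, 12]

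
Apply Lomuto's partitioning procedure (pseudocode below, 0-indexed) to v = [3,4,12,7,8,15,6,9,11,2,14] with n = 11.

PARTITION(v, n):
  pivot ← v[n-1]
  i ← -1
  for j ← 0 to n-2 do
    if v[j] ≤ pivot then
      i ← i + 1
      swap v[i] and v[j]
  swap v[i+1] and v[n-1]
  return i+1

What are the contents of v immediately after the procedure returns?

pivot=14, i=-1
j=0: 3≤14, i=0, swap(0,0) ⇒ [3,4,12,7,8,15,6,9,11,2,14]
j=1: 4≤14, i=1, swap(1,1) ⇒ [3,4,12,7,8,15,6,9,11,2,14]
j=2: 12≤14, i=2, swap(2,2) ⇒ [3,4,12,7,8,15,6,9,11,2,14]
j=3: 7≤14, i=3, swap(3,3) ⇒ [3,4,12,7,8,15,6,9,11,2,14]
j=4: 8≤14, i=4, swap(4,4) ⇒ [3,4,12,7,8,15,6,9,11,2,14]
j=5: 15>14, skip
j=6: 6≤14, i=5, swap(5,6) ⇒ [3,4,12,7,8,6,15,9,11,2,14]
j=7: 9≤14, i=6, swap(6,7) ⇒ [3,4,12,7,8,6,9,15,11,2,14]
j=8: 11≤14, i=7, swap(7,8) ⇒ [3,4,12,7,8,6,9,11,15,2,14]
j=9: 2≤14, i=8, swap(8,9) ⇒ [3,4,12,7,8,6,9,11,2,15,14]
swap(9,10) ⇒ [3,4,12,7,8,6,9,11,2,14,15]; return 9

[3,4,12,7,8,6,9,11,2,14,15]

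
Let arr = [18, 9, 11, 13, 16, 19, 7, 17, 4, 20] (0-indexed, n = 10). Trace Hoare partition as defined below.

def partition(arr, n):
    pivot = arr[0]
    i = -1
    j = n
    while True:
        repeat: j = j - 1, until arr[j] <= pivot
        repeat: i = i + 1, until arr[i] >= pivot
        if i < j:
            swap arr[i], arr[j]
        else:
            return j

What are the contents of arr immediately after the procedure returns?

pivot=18
j stops at 8 (4), i stops at 0 (18); swap ⇒ [4, 9, 11, 13, 16, 19, 7, 17, 18, 20]
j stops at 7 (17), i stops at 5 (19); swap ⇒ [4, 9, 11, 13, 16, 17, 7, 19, 18, 20]
j stops at 6, i stops at 7; i≥j ⇒ return 6. arr=[4, 9, 11, 13, 16, 17, 7, 19, 18, 20]

[4, 9, 11, 13, 16, 17, 7, 19, 18, 20]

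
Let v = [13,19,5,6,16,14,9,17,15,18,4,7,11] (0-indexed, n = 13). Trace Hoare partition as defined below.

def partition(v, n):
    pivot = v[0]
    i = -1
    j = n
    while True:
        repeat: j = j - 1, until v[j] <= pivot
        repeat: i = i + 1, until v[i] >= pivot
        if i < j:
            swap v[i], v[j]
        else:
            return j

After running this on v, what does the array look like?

pivot=13
j stops at 12 (11), i stops at 0 (13); swap ⇒ [11,19,5,6,16,14,9,17,15,18,4,7,13]
j stops at 11 (7), i stops at 1 (19); swap ⇒ [11,7,5,6,16,14,9,17,15,18,4,19,13]
j stops at 10 (4), i stops at 4 (16); swap ⇒ [11,7,5,6,4,14,9,17,15,18,16,19,13]
j stops at 6 (9), i stops at 5 (14); swap ⇒ [11,7,5,6,4,9,14,17,15,18,16,19,13]
j stops at 5, i stops at 6; i≥j ⇒ return 5. v=[11,7,5,6,4,9,14,17,15,18,16,19,13]

[11,7,5,6,4,9,14,17,15,18,16,19,13]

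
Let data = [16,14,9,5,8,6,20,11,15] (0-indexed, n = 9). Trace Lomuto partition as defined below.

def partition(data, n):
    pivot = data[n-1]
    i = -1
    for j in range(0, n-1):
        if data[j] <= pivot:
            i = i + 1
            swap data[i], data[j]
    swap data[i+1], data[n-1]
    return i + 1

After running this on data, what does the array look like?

pivot=15, i=-1
j=0: 16>15, skip
j=1: 14≤15, i=0, swap(0,1) ⇒ [14,16,9,5,8,6,20,11,15]
j=2: 9≤15, i=1, swap(1,2) ⇒ [14,9,16,5,8,6,20,11,15]
j=3: 5≤15, i=2, swap(2,3) ⇒ [14,9,5,16,8,6,20,11,15]
j=4: 8≤15, i=3, swap(3,4) ⇒ [14,9,5,8,16,6,20,11,15]
j=5: 6≤15, i=4, swap(4,5) ⇒ [14,9,5,8,6,16,20,11,15]
j=6: 20>15, skip
j=7: 11≤15, i=5, swap(5,7) ⇒ [14,9,5,8,6,11,20,16,15]
swap(6,8) ⇒ [14,9,5,8,6,11,15,16,20]; return 6

[14,9,5,8,6,11,15,16,20]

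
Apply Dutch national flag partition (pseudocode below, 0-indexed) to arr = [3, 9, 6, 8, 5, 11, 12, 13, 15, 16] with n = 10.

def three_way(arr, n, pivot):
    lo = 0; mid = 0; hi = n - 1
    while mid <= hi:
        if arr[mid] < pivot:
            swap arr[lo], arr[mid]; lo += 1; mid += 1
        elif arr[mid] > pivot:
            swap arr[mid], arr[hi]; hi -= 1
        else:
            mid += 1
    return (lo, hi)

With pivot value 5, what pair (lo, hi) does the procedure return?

(1, 1)

pivot = 5; lo=0, mid=0, hi=9
arr[mid]=3<5: swap arr[0],arr[0]; lo=1,mid=1 → [3, 9, 6, 8, 5, 11, 12, 13, 15, 16]
arr[mid]=9>5: swap arr[1],arr[9]; hi=8 → [3, 16, 6, 8, 5, 11, 12, 13, 15, 9]
arr[mid]=16>5: swap arr[1],arr[8]; hi=7 → [3, 15, 6, 8, 5, 11, 12, 13, 16, 9]
arr[mid]=15>5: swap arr[1],arr[7]; hi=6 → [3, 13, 6, 8, 5, 11, 12, 15, 16, 9]
arr[mid]=13>5: swap arr[1],arr[6]; hi=5 → [3, 12, 6, 8, 5, 11, 13, 15, 16, 9]
arr[mid]=12>5: swap arr[1],arr[5]; hi=4 → [3, 11, 6, 8, 5, 12, 13, 15, 16, 9]
arr[mid]=11>5: swap arr[1],arr[4]; hi=3 → [3, 5, 6, 8, 11, 12, 13, 15, 16, 9]
arr[mid]=5=5: mid=2
arr[mid]=6>5: swap arr[2],arr[3]; hi=2 → [3, 5, 8, 6, 11, 12, 13, 15, 16, 9]
arr[mid]=8>5: swap arr[2],arr[2]; hi=1 → [3, 5, 8, 6, 11, 12, 13, 15, 16, 9]
end: lo=1, hi=1; arr = [3, 5, 8, 6, 11, 12, 13, 15, 16, 9]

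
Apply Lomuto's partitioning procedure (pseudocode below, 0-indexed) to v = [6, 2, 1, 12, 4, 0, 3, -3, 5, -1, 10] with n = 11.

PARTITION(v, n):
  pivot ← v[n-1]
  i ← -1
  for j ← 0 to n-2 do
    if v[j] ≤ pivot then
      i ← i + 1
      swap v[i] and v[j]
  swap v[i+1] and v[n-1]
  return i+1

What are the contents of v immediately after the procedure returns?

[6, 2, 1, 4, 0, 3, -3, 5, -1, 10, 12]

pivot=10, i=-1
j=0: 6≤10, i=0, swap(0,0) ⇒ [6, 2, 1, 12, 4, 0, 3, -3, 5, -1, 10]
j=1: 2≤10, i=1, swap(1,1) ⇒ [6, 2, 1, 12, 4, 0, 3, -3, 5, -1, 10]
j=2: 1≤10, i=2, swap(2,2) ⇒ [6, 2, 1, 12, 4, 0, 3, -3, 5, -1, 10]
j=3: 12>10, skip
j=4: 4≤10, i=3, swap(3,4) ⇒ [6, 2, 1, 4, 12, 0, 3, -3, 5, -1, 10]
j=5: 0≤10, i=4, swap(4,5) ⇒ [6, 2, 1, 4, 0, 12, 3, -3, 5, -1, 10]
j=6: 3≤10, i=5, swap(5,6) ⇒ [6, 2, 1, 4, 0, 3, 12, -3, 5, -1, 10]
j=7: -3≤10, i=6, swap(6,7) ⇒ [6, 2, 1, 4, 0, 3, -3, 12, 5, -1, 10]
j=8: 5≤10, i=7, swap(7,8) ⇒ [6, 2, 1, 4, 0, 3, -3, 5, 12, -1, 10]
j=9: -1≤10, i=8, swap(8,9) ⇒ [6, 2, 1, 4, 0, 3, -3, 5, -1, 12, 10]
swap(9,10) ⇒ [6, 2, 1, 4, 0, 3, -3, 5, -1, 10, 12]; return 9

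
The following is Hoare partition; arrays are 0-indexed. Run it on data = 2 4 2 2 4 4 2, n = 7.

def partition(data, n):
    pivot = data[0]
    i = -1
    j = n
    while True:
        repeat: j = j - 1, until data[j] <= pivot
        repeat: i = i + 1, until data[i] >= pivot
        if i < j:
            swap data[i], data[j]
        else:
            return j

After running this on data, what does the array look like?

2 2 2 4 4 4 2

pivot = data[0] = 2; i = -1, j = 7
j→6 (data[6]=2≤2), i→0 (data[0]=2≥2); i<j, swap → 2 4 2 2 4 4 2
j→3 (data[3]=2≤2), i→1 (data[1]=4≥2); i<j, swap → 2 2 2 4 4 4 2
j→2, i→2; i≥j, return j=2. data = 2 2 2 4 4 4 2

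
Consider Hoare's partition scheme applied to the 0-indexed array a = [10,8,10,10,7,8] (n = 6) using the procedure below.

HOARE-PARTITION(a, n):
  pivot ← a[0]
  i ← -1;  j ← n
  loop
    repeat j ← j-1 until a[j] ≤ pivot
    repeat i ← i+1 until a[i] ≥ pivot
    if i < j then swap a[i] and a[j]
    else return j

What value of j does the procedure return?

3

pivot = a[0] = 10; i = -1, j = 6
j→5 (a[5]=8≤10), i→0 (a[0]=10≥10); i<j, swap → [8,8,10,10,7,10]
j→4 (a[4]=7≤10), i→2 (a[2]=10≥10); i<j, swap → [8,8,7,10,10,10]
j→3, i→3; i≥j, return j=3. a = [8,8,7,10,10,10]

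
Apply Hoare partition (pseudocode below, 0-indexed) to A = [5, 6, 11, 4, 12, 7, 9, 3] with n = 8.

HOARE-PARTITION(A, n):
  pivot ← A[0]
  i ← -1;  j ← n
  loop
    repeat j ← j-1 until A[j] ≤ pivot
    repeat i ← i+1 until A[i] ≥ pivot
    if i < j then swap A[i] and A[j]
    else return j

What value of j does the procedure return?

1

pivot=5
j stops at 7 (3), i stops at 0 (5); swap ⇒ [3, 6, 11, 4, 12, 7, 9, 5]
j stops at 3 (4), i stops at 1 (6); swap ⇒ [3, 4, 11, 6, 12, 7, 9, 5]
j stops at 1, i stops at 2; i≥j ⇒ return 1. A=[3, 4, 11, 6, 12, 7, 9, 5]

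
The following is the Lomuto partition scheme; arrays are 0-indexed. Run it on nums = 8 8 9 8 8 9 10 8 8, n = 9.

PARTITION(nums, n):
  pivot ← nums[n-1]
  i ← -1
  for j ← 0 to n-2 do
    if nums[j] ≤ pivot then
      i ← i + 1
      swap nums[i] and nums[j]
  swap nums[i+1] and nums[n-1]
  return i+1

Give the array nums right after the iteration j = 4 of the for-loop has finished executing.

8 8 8 8 9 9 10 8 8

pivot = nums[8] = 8; i = -1
j=0: nums[0]=8 ≤ 8 → i=0, swap nums[0],nums[0] (no change) → 8 8 9 8 8 9 10 8 8
j=1: nums[1]=8 ≤ 8 → i=1, swap nums[1],nums[1] (no change) → 8 8 9 8 8 9 10 8 8
j=2: nums[2]=9 > 8 → no swap
j=3: nums[3]=8 ≤ 8 → i=2, swap nums[2],nums[3] → 8 8 8 9 8 9 10 8 8
j=4: nums[4]=8 ≤ 8 → i=3, swap nums[3],nums[4] → 8 8 8 8 9 9 10 8 8
(after j=4) nums = 8 8 8 8 9 9 10 8 8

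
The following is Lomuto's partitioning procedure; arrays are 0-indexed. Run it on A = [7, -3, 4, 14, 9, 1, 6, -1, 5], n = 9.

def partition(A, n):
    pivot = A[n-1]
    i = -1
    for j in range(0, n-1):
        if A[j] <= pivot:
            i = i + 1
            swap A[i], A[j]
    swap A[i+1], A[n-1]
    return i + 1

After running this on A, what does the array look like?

[-3, 4, 1, -1, 5, 7, 6, 14, 9]

pivot=5, i=-1
j=0: 7>5, skip
j=1: -3≤5, i=0, swap(0,1) ⇒ [-3, 7, 4, 14, 9, 1, 6, -1, 5]
j=2: 4≤5, i=1, swap(1,2) ⇒ [-3, 4, 7, 14, 9, 1, 6, -1, 5]
j=3: 14>5, skip
j=4: 9>5, skip
j=5: 1≤5, i=2, swap(2,5) ⇒ [-3, 4, 1, 14, 9, 7, 6, -1, 5]
j=6: 6>5, skip
j=7: -1≤5, i=3, swap(3,7) ⇒ [-3, 4, 1, -1, 9, 7, 6, 14, 5]
swap(4,8) ⇒ [-3, 4, 1, -1, 5, 7, 6, 14, 9]; return 4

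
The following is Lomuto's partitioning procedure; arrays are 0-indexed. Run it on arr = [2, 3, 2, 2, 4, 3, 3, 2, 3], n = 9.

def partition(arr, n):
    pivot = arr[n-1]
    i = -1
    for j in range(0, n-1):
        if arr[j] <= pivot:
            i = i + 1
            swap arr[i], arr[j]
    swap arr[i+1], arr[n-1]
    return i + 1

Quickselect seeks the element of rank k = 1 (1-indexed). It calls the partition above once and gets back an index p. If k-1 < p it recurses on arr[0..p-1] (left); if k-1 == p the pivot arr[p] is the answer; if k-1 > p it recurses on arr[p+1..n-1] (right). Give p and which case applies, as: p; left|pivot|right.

pivot = arr[8] = 3; i = -1
j=0: arr[0]=2 ≤ 3 → i=0, swap arr[0],arr[0] (no change) → [2, 3, 2, 2, 4, 3, 3, 2, 3]
j=1: arr[1]=3 ≤ 3 → i=1, swap arr[1],arr[1] (no change) → [2, 3, 2, 2, 4, 3, 3, 2, 3]
j=2: arr[2]=2 ≤ 3 → i=2, swap arr[2],arr[2] (no change) → [2, 3, 2, 2, 4, 3, 3, 2, 3]
j=3: arr[3]=2 ≤ 3 → i=3, swap arr[3],arr[3] (no change) → [2, 3, 2, 2, 4, 3, 3, 2, 3]
j=4: arr[4]=4 > 3 → no swap
j=5: arr[5]=3 ≤ 3 → i=4, swap arr[4],arr[5] → [2, 3, 2, 2, 3, 4, 3, 2, 3]
j=6: arr[6]=3 ≤ 3 → i=5, swap arr[5],arr[6] → [2, 3, 2, 2, 3, 3, 4, 2, 3]
j=7: arr[7]=2 ≤ 3 → i=6, swap arr[6],arr[7] → [2, 3, 2, 2, 3, 3, 2, 4, 3]
final swap arr[7],arr[8] → [2, 3, 2, 2, 3, 3, 2, 3, 4]; return 7
p = 7; k-1 = 0 < 7 ⇒ left

7; left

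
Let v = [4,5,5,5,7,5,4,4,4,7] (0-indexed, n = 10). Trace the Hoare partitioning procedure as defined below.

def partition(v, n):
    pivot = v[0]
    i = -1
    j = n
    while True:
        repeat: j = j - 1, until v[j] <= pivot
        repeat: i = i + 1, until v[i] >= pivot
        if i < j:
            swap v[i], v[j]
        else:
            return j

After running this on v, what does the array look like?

pivot = v[0] = 4; i = -1, j = 10
j→8 (v[8]=4≤4), i→0 (v[0]=4≥4); i<j, swap → [4,5,5,5,7,5,4,4,4,7]
j→7 (v[7]=4≤4), i→1 (v[1]=5≥4); i<j, swap → [4,4,5,5,7,5,4,5,4,7]
j→6 (v[6]=4≤4), i→2 (v[2]=5≥4); i<j, swap → [4,4,4,5,7,5,5,5,4,7]
j→2, i→3; i≥j, return j=2. v = [4,4,4,5,7,5,5,5,4,7]

[4,4,4,5,7,5,5,5,4,7]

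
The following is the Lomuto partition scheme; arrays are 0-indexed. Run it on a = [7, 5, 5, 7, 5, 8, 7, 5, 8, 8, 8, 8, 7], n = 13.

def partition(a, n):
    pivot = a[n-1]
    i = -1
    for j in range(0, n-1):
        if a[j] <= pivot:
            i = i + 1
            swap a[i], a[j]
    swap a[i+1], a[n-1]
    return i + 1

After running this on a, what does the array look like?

pivot=7, i=-1
j=0: 7≤7, i=0, swap(0,0) ⇒ [7, 5, 5, 7, 5, 8, 7, 5, 8, 8, 8, 8, 7]
j=1: 5≤7, i=1, swap(1,1) ⇒ [7, 5, 5, 7, 5, 8, 7, 5, 8, 8, 8, 8, 7]
j=2: 5≤7, i=2, swap(2,2) ⇒ [7, 5, 5, 7, 5, 8, 7, 5, 8, 8, 8, 8, 7]
j=3: 7≤7, i=3, swap(3,3) ⇒ [7, 5, 5, 7, 5, 8, 7, 5, 8, 8, 8, 8, 7]
j=4: 5≤7, i=4, swap(4,4) ⇒ [7, 5, 5, 7, 5, 8, 7, 5, 8, 8, 8, 8, 7]
j=5: 8>7, skip
j=6: 7≤7, i=5, swap(5,6) ⇒ [7, 5, 5, 7, 5, 7, 8, 5, 8, 8, 8, 8, 7]
j=7: 5≤7, i=6, swap(6,7) ⇒ [7, 5, 5, 7, 5, 7, 5, 8, 8, 8, 8, 8, 7]
j=8: 8>7, skip
j=9: 8>7, skip
j=10: 8>7, skip
j=11: 8>7, skip
swap(7,12) ⇒ [7, 5, 5, 7, 5, 7, 5, 7, 8, 8, 8, 8, 8]; return 7

[7, 5, 5, 7, 5, 7, 5, 7, 8, 8, 8, 8, 8]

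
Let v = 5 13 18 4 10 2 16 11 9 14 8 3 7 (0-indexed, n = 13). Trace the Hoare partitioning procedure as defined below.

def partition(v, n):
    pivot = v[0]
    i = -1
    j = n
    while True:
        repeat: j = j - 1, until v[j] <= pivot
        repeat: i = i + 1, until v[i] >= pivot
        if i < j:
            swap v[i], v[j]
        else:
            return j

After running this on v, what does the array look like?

pivot = v[0] = 5; i = -1, j = 13
j→11 (v[11]=3≤5), i→0 (v[0]=5≥5); i<j, swap → 3 13 18 4 10 2 16 11 9 14 8 5 7
j→5 (v[5]=2≤5), i→1 (v[1]=13≥5); i<j, swap → 3 2 18 4 10 13 16 11 9 14 8 5 7
j→3 (v[3]=4≤5), i→2 (v[2]=18≥5); i<j, swap → 3 2 4 18 10 13 16 11 9 14 8 5 7
j→2, i→3; i≥j, return j=2. v = 3 2 4 18 10 13 16 11 9 14 8 5 7

3 2 4 18 10 13 16 11 9 14 8 5 7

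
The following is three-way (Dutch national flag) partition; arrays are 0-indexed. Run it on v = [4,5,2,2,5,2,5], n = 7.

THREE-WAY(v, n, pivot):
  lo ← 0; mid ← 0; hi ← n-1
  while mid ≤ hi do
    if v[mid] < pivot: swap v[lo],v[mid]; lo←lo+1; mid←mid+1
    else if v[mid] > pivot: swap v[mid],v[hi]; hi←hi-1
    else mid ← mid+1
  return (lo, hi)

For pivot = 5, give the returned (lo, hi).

pivot = 5; lo=0, mid=0, hi=6
v[mid]=4<5: swap v[0],v[0]; lo=1,mid=1 → [4,5,2,2,5,2,5]
v[mid]=5=5: mid=2
v[mid]=2<5: swap v[1],v[2]; lo=2,mid=3 → [4,2,5,2,5,2,5]
v[mid]=2<5: swap v[2],v[3]; lo=3,mid=4 → [4,2,2,5,5,2,5]
v[mid]=5=5: mid=5
v[mid]=2<5: swap v[3],v[5]; lo=4,mid=6 → [4,2,2,2,5,5,5]
v[mid]=5=5: mid=7
end: lo=4, hi=6; v = [4,2,2,2,5,5,5]

(4, 6)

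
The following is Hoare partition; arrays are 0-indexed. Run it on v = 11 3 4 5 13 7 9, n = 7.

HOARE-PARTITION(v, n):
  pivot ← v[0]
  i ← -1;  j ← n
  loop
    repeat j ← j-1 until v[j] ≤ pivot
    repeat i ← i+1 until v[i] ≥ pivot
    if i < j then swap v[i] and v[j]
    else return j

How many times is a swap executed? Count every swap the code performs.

pivot = v[0] = 11; i = -1, j = 7
j→6 (v[6]=9≤11), i→0 (v[0]=11≥11); i<j, swap → 9 3 4 5 13 7 11
j→5 (v[5]=7≤11), i→4 (v[4]=13≥11); i<j, swap → 9 3 4 5 7 13 11
j→4, i→5; i≥j, return j=4. v = 9 3 4 5 7 13 11

2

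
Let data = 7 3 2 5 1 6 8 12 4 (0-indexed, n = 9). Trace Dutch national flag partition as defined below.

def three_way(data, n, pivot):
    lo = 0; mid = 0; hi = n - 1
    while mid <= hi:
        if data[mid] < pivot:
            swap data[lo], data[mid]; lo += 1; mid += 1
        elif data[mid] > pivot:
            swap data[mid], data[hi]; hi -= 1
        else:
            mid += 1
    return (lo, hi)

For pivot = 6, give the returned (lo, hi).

(5, 5)

lo=0 mid=0 hi=8
7>6: swap(0,8), hi=7 ⇒ 4 3 2 5 1 6 8 12 7
4<6: swap(0,0), lo=1 mid=1 ⇒ 4 3 2 5 1 6 8 12 7
3<6: swap(1,1), lo=2 mid=2 ⇒ 4 3 2 5 1 6 8 12 7
2<6: swap(2,2), lo=3 mid=3 ⇒ 4 3 2 5 1 6 8 12 7
5<6: swap(3,3), lo=4 mid=4 ⇒ 4 3 2 5 1 6 8 12 7
1<6: swap(4,4), lo=5 mid=5 ⇒ 4 3 2 5 1 6 8 12 7
6=6: mid=6
8>6: swap(6,7), hi=6 ⇒ 4 3 2 5 1 6 12 8 7
12>6: swap(6,6), hi=5 ⇒ 4 3 2 5 1 6 12 8 7
done. lo=5 hi=5; data=4 3 2 5 1 6 12 8 7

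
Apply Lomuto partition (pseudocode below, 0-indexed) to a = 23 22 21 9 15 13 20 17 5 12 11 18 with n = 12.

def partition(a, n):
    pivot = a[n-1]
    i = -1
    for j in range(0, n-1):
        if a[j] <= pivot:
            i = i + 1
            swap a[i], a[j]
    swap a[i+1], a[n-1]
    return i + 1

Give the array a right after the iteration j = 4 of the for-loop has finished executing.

9 15 21 23 22 13 20 17 5 12 11 18

pivot=18, i=-1
j=0: 23>18, skip
j=1: 22>18, skip
j=2: 21>18, skip
j=3: 9≤18, i=0, swap(0,3) ⇒ 9 22 21 23 15 13 20 17 5 12 11 18
j=4: 15≤18, i=1, swap(1,4) ⇒ 9 15 21 23 22 13 20 17 5 12 11 18
(after j=4) a = 9 15 21 23 22 13 20 17 5 12 11 18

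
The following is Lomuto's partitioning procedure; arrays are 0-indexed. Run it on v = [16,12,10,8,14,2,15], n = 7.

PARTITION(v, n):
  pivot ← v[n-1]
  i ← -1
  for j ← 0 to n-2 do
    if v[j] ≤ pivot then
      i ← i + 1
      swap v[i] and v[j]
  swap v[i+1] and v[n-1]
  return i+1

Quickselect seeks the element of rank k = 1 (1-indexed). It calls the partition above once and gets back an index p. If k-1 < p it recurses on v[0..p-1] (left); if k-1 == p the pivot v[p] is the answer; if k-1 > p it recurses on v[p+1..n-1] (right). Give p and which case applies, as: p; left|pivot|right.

5; left

pivot = v[6] = 15; i = -1
j=0: v[0]=16 > 15 → no swap
j=1: v[1]=12 ≤ 15 → i=0, swap v[0],v[1] → [12,16,10,8,14,2,15]
j=2: v[2]=10 ≤ 15 → i=1, swap v[1],v[2] → [12,10,16,8,14,2,15]
j=3: v[3]=8 ≤ 15 → i=2, swap v[2],v[3] → [12,10,8,16,14,2,15]
j=4: v[4]=14 ≤ 15 → i=3, swap v[3],v[4] → [12,10,8,14,16,2,15]
j=5: v[5]=2 ≤ 15 → i=4, swap v[4],v[5] → [12,10,8,14,2,16,15]
final swap v[5],v[6] → [12,10,8,14,2,15,16]; return 5
p = 5; k-1 = 0 < 5 ⇒ left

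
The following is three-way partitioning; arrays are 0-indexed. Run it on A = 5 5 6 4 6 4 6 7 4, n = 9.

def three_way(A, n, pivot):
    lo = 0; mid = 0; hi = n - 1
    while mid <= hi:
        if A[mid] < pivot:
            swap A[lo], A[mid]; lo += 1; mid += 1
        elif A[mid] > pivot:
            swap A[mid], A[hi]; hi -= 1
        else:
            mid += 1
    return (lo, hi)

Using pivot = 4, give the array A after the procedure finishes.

4 4 4 6 6 6 7 5 5

pivot = 4; lo=0, mid=0, hi=8
A[mid]=5>4: swap A[0],A[8]; hi=7 → 4 5 6 4 6 4 6 7 5
A[mid]=4=4: mid=1
A[mid]=5>4: swap A[1],A[7]; hi=6 → 4 7 6 4 6 4 6 5 5
A[mid]=7>4: swap A[1],A[6]; hi=5 → 4 6 6 4 6 4 7 5 5
A[mid]=6>4: swap A[1],A[5]; hi=4 → 4 4 6 4 6 6 7 5 5
A[mid]=4=4: mid=2
A[mid]=6>4: swap A[2],A[4]; hi=3 → 4 4 6 4 6 6 7 5 5
A[mid]=6>4: swap A[2],A[3]; hi=2 → 4 4 4 6 6 6 7 5 5
A[mid]=4=4: mid=3
end: lo=0, hi=2; A = 4 4 4 6 6 6 7 5 5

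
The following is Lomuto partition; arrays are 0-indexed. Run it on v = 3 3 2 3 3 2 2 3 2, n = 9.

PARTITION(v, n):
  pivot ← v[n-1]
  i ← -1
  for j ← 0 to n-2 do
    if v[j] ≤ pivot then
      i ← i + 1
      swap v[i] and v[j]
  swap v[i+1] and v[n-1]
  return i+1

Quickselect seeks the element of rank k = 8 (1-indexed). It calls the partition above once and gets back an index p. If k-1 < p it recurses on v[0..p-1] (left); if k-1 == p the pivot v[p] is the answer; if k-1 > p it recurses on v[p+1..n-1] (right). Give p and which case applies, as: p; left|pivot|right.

3; right

pivot = v[8] = 2; i = -1
j=0: v[0]=3 > 2 → no swap
j=1: v[1]=3 > 2 → no swap
j=2: v[2]=2 ≤ 2 → i=0, swap v[0],v[2] → 2 3 3 3 3 2 2 3 2
j=3: v[3]=3 > 2 → no swap
j=4: v[4]=3 > 2 → no swap
j=5: v[5]=2 ≤ 2 → i=1, swap v[1],v[5] → 2 2 3 3 3 3 2 3 2
j=6: v[6]=2 ≤ 2 → i=2, swap v[2],v[6] → 2 2 2 3 3 3 3 3 2
j=7: v[7]=3 > 2 → no swap
final swap v[3],v[8] → 2 2 2 2 3 3 3 3 3; return 3
p = 3; k-1 = 7 > 3 ⇒ right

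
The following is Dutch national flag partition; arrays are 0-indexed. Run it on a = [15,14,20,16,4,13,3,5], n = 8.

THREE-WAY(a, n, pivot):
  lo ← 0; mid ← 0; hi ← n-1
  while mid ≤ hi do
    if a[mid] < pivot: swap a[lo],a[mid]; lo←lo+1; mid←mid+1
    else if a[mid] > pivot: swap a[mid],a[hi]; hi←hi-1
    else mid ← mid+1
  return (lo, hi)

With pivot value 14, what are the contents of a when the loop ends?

lo=0 mid=0 hi=7
15>14: swap(0,7), hi=6 ⇒ [5,14,20,16,4,13,3,15]
5<14: swap(0,0), lo=1 mid=1 ⇒ [5,14,20,16,4,13,3,15]
14=14: mid=2
20>14: swap(2,6), hi=5 ⇒ [5,14,3,16,4,13,20,15]
3<14: swap(1,2), lo=2 mid=3 ⇒ [5,3,14,16,4,13,20,15]
16>14: swap(3,5), hi=4 ⇒ [5,3,14,13,4,16,20,15]
13<14: swap(2,3), lo=3 mid=4 ⇒ [5,3,13,14,4,16,20,15]
4<14: swap(3,4), lo=4 mid=5 ⇒ [5,3,13,4,14,16,20,15]
done. lo=4 hi=4; a=[5,3,13,4,14,16,20,15]

[5,3,13,4,14,16,20,15]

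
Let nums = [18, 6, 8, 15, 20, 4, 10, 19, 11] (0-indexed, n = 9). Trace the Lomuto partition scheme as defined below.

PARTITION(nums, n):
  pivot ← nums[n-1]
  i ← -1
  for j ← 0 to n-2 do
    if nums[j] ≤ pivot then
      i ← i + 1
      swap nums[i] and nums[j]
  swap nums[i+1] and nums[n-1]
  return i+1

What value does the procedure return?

4

pivot = nums[8] = 11; i = -1
j=0: nums[0]=18 > 11 → no swap
j=1: nums[1]=6 ≤ 11 → i=0, swap nums[0],nums[1] → [6, 18, 8, 15, 20, 4, 10, 19, 11]
j=2: nums[2]=8 ≤ 11 → i=1, swap nums[1],nums[2] → [6, 8, 18, 15, 20, 4, 10, 19, 11]
j=3: nums[3]=15 > 11 → no swap
j=4: nums[4]=20 > 11 → no swap
j=5: nums[5]=4 ≤ 11 → i=2, swap nums[2],nums[5] → [6, 8, 4, 15, 20, 18, 10, 19, 11]
j=6: nums[6]=10 ≤ 11 → i=3, swap nums[3],nums[6] → [6, 8, 4, 10, 20, 18, 15, 19, 11]
j=7: nums[7]=19 > 11 → no swap
final swap nums[4],nums[8] → [6, 8, 4, 10, 11, 18, 15, 19, 20]; return 4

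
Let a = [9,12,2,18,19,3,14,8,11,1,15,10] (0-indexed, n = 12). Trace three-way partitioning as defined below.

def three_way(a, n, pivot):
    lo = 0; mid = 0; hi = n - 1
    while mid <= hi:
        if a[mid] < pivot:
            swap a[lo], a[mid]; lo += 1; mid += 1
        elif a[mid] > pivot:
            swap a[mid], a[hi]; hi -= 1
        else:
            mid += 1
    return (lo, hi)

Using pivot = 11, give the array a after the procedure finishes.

lo=0 mid=0 hi=11
9<11: swap(0,0), lo=1 mid=1 ⇒ [9,12,2,18,19,3,14,8,11,1,15,10]
12>11: swap(1,11), hi=10 ⇒ [9,10,2,18,19,3,14,8,11,1,15,12]
10<11: swap(1,1), lo=2 mid=2 ⇒ [9,10,2,18,19,3,14,8,11,1,15,12]
2<11: swap(2,2), lo=3 mid=3 ⇒ [9,10,2,18,19,3,14,8,11,1,15,12]
18>11: swap(3,10), hi=9 ⇒ [9,10,2,15,19,3,14,8,11,1,18,12]
15>11: swap(3,9), hi=8 ⇒ [9,10,2,1,19,3,14,8,11,15,18,12]
1<11: swap(3,3), lo=4 mid=4 ⇒ [9,10,2,1,19,3,14,8,11,15,18,12]
19>11: swap(4,8), hi=7 ⇒ [9,10,2,1,11,3,14,8,19,15,18,12]
11=11: mid=5
3<11: swap(4,5), lo=5 mid=6 ⇒ [9,10,2,1,3,11,14,8,19,15,18,12]
14>11: swap(6,7), hi=6 ⇒ [9,10,2,1,3,11,8,14,19,15,18,12]
8<11: swap(5,6), lo=6 mid=7 ⇒ [9,10,2,1,3,8,11,14,19,15,18,12]
done. lo=6 hi=6; a=[9,10,2,1,3,8,11,14,19,15,18,12]

[9,10,2,1,3,8,11,14,19,15,18,12]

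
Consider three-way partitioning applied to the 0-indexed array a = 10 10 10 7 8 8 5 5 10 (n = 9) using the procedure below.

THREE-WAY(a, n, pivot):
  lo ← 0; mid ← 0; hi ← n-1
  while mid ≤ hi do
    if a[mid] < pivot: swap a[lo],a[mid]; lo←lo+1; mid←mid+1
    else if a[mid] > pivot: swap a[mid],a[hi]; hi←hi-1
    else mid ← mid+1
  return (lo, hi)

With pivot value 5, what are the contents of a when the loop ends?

5 5 7 8 8 10 10 10 10

pivot = 5; lo=0, mid=0, hi=8
a[mid]=10>5: swap a[0],a[8]; hi=7 → 10 10 10 7 8 8 5 5 10
a[mid]=10>5: swap a[0],a[7]; hi=6 → 5 10 10 7 8 8 5 10 10
a[mid]=5=5: mid=1
a[mid]=10>5: swap a[1],a[6]; hi=5 → 5 5 10 7 8 8 10 10 10
a[mid]=5=5: mid=2
a[mid]=10>5: swap a[2],a[5]; hi=4 → 5 5 8 7 8 10 10 10 10
a[mid]=8>5: swap a[2],a[4]; hi=3 → 5 5 8 7 8 10 10 10 10
a[mid]=8>5: swap a[2],a[3]; hi=2 → 5 5 7 8 8 10 10 10 10
a[mid]=7>5: swap a[2],a[2]; hi=1 → 5 5 7 8 8 10 10 10 10
end: lo=0, hi=1; a = 5 5 7 8 8 10 10 10 10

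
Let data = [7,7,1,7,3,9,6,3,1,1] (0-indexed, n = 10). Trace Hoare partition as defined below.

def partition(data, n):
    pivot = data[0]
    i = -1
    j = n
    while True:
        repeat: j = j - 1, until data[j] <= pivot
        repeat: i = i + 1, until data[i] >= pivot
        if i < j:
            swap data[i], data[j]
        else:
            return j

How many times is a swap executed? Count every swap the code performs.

4

pivot = data[0] = 7; i = -1, j = 10
j→9 (data[9]=1≤7), i→0 (data[0]=7≥7); i<j, swap → [1,7,1,7,3,9,6,3,1,7]
j→8 (data[8]=1≤7), i→1 (data[1]=7≥7); i<j, swap → [1,1,1,7,3,9,6,3,7,7]
j→7 (data[7]=3≤7), i→3 (data[3]=7≥7); i<j, swap → [1,1,1,3,3,9,6,7,7,7]
j→6 (data[6]=6≤7), i→5 (data[5]=9≥7); i<j, swap → [1,1,1,3,3,6,9,7,7,7]
j→5, i→6; i≥j, return j=5. data = [1,1,1,3,3,6,9,7,7,7]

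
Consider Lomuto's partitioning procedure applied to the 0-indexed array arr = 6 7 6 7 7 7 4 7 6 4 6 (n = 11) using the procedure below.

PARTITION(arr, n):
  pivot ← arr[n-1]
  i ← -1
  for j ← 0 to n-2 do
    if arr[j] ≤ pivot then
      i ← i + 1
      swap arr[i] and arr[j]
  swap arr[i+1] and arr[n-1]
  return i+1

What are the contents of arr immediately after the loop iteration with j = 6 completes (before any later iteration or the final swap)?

pivot=6, i=-1
j=0: 6≤6, i=0, swap(0,0) ⇒ 6 7 6 7 7 7 4 7 6 4 6
j=1: 7>6, skip
j=2: 6≤6, i=1, swap(1,2) ⇒ 6 6 7 7 7 7 4 7 6 4 6
j=3: 7>6, skip
j=4: 7>6, skip
j=5: 7>6, skip
j=6: 4≤6, i=2, swap(2,6) ⇒ 6 6 4 7 7 7 7 7 6 4 6
(after j=6) arr = 6 6 4 7 7 7 7 7 6 4 6

6 6 4 7 7 7 7 7 6 4 6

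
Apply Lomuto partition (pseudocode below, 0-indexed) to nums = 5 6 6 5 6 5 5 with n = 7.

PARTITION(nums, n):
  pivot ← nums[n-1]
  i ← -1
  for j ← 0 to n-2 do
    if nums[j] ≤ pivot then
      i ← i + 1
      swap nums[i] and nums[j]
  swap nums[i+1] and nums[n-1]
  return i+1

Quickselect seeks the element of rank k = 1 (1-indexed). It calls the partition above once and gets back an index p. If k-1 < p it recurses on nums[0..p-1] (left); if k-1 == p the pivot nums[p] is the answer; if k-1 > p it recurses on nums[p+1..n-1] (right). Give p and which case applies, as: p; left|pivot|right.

pivot=5, i=-1
j=0: 5≤5, i=0, swap(0,0) ⇒ 5 6 6 5 6 5 5
j=1: 6>5, skip
j=2: 6>5, skip
j=3: 5≤5, i=1, swap(1,3) ⇒ 5 5 6 6 6 5 5
j=4: 6>5, skip
j=5: 5≤5, i=2, swap(2,5) ⇒ 5 5 5 6 6 6 5
swap(3,6) ⇒ 5 5 5 5 6 6 6; return 3
p = 3; k-1 = 0 < 3 ⇒ left

3; left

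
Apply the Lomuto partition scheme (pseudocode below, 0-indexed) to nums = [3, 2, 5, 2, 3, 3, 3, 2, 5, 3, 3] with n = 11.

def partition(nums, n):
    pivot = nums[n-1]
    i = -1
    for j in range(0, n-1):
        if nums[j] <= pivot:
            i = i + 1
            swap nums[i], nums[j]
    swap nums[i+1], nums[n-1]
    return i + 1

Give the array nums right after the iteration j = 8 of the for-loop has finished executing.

[3, 2, 2, 3, 3, 3, 2, 5, 5, 3, 3]

pivot = nums[10] = 3; i = -1
j=0: nums[0]=3 ≤ 3 → i=0, swap nums[0],nums[0] (no change) → [3, 2, 5, 2, 3, 3, 3, 2, 5, 3, 3]
j=1: nums[1]=2 ≤ 3 → i=1, swap nums[1],nums[1] (no change) → [3, 2, 5, 2, 3, 3, 3, 2, 5, 3, 3]
j=2: nums[2]=5 > 3 → no swap
j=3: nums[3]=2 ≤ 3 → i=2, swap nums[2],nums[3] → [3, 2, 2, 5, 3, 3, 3, 2, 5, 3, 3]
j=4: nums[4]=3 ≤ 3 → i=3, swap nums[3],nums[4] → [3, 2, 2, 3, 5, 3, 3, 2, 5, 3, 3]
j=5: nums[5]=3 ≤ 3 → i=4, swap nums[4],nums[5] → [3, 2, 2, 3, 3, 5, 3, 2, 5, 3, 3]
j=6: nums[6]=3 ≤ 3 → i=5, swap nums[5],nums[6] → [3, 2, 2, 3, 3, 3, 5, 2, 5, 3, 3]
j=7: nums[7]=2 ≤ 3 → i=6, swap nums[6],nums[7] → [3, 2, 2, 3, 3, 3, 2, 5, 5, 3, 3]
j=8: nums[8]=5 > 3 → no swap
(after j=8) nums = [3, 2, 2, 3, 3, 3, 2, 5, 5, 3, 3]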